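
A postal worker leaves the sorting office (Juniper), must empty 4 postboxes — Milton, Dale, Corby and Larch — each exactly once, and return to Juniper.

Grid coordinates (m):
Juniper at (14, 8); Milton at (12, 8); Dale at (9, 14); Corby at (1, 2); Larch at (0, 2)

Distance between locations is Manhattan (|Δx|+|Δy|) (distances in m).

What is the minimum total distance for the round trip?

52 m — the shortest possible round trip.

Juniper→Milton→Dale→Corby→Larch→Juniper: 2+9+20+1+20 = 52
Juniper→Milton→Dale→Larch→Corby→Juniper: 2+9+21+1+19 = 52
Juniper→Milton→Corby→Dale→Larch→Juniper: 2+17+20+21+20 = 80
Juniper→Milton→Corby→Larch→Dale→Juniper: 2+17+1+21+11 = 52
Juniper→Milton→Larch→Dale→Corby→Juniper: 2+18+21+20+19 = 80
Juniper→Milton→Larch→Corby→Dale→Juniper: 2+18+1+20+11 = 52
Juniper→Dale→Milton→Corby→Larch→Juniper: 11+9+17+1+20 = 58
Juniper→Dale→Milton→Larch→Corby→Juniper: 11+9+18+1+19 = 58
Juniper→Dale→Corby→Milton→Larch→Juniper: 11+20+17+18+20 = 86
Juniper→Dale→Larch→Milton→Corby→Juniper: 11+21+18+17+19 = 86
Juniper→Corby→Milton→Dale→Larch→Juniper: 19+17+9+21+20 = 86
Juniper→Corby→Dale→Milton→Larch→Juniper: 19+20+9+18+20 = 86
The minimum is 52.
One optimal route: Juniper → Milton → Dale → Corby → Larch → Juniper (or its reverse).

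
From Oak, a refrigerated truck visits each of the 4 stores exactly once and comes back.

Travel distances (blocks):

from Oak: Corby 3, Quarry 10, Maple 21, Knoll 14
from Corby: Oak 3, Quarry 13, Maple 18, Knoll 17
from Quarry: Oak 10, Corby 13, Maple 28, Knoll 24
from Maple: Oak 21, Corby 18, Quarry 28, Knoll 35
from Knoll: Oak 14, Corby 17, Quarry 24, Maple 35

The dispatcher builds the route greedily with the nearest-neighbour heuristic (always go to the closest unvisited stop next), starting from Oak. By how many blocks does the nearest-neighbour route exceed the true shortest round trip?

Oak: Corby=3, Quarry=10, Knoll=14, Maple=21 ⇒ Corby
Corby: Quarry=13, Knoll=17, Maple=18 ⇒ Quarry
Quarry: Knoll=24, Maple=28 ⇒ Knoll
Knoll: Maple=35 ⇒ Maple
NN route Oak → Corby → Quarry → Knoll → Maple → Oak costs 96.
Optimal: Oak → Corby → Maple → Quarry → Knoll → Oak costs 87 (by enumerating all 12 distinct tours).
Excess = 96 − 87 = 9.

9 blocks longer than the optimal tour.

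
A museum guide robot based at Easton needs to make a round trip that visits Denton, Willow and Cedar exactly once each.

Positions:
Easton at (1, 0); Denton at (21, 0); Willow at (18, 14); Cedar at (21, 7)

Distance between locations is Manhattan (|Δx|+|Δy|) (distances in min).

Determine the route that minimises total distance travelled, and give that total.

With 3 stops there are 3!/2 = 3 distinct round trips (a route and its reverse cost the same).
Easton - Denton - Willow - Cedar - Easton: 20+17+10+27 = 74
Easton - Denton - Cedar - Willow - Easton: 20+7+10+31 = 68
Easton - Willow - Denton - Cedar - Easton: 31+17+7+27 = 82
The minimum is 68.
One optimal route: Easton → Denton → Cedar → Willow → Easton (or its reverse).

Minimum total distance: 68 min.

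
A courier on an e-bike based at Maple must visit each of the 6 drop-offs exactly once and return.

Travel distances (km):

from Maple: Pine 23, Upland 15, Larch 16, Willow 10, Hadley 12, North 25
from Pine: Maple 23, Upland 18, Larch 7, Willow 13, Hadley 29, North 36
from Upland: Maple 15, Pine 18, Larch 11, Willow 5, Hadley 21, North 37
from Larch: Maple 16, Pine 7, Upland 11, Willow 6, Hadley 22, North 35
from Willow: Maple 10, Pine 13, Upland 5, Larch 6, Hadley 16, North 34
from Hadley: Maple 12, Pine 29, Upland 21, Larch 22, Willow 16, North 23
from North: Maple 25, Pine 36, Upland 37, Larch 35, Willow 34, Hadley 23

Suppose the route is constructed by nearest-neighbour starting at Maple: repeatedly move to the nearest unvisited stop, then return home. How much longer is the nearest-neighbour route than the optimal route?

Maple: Willow=10, Hadley=12, Upland=15, Larch=16, Pine=23, North=25 ⇒ Willow
Willow: Upland=5, Larch=6, Pine=13, Hadley=16, North=34 ⇒ Upland
Upland: Larch=11, Pine=18, Hadley=21, North=37 ⇒ Larch
Larch: Pine=7, Hadley=22, North=35 ⇒ Pine
Pine: Hadley=29, North=36 ⇒ Hadley
Hadley: North=23 ⇒ North
NN route Maple → Willow → Upland → Larch → Pine → Hadley → North → Maple costs 110.
Optimal: Maple → Upland → Willow → Larch → Pine → North → Hadley → Maple costs 104 (by enumerating all 360 distinct tours).
Excess = 110 − 104 = 6.

The nearest-neighbour route is 6 km longer than optimal.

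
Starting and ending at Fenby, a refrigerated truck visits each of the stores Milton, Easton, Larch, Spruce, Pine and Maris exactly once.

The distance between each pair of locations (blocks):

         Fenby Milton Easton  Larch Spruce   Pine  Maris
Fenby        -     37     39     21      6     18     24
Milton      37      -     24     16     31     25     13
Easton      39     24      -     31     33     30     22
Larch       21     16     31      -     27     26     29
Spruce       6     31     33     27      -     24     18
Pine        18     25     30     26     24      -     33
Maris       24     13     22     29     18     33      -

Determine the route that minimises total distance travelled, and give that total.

Fenby-Milton-Easton-Larch-Spruce-Pine-Maris-Fenby: 37+24+31+27+24+33+24 = 200
Fenby-Milton-Easton-Larch-Spruce-Maris-Pine-Fenby: 37+24+31+27+18+33+18 = 188
Fenby-Milton-Easton-Larch-Pine-Spruce-Maris-Fenby: 37+24+31+26+24+18+24 = 184
Fenby-Milton-Easton-Larch-Pine-Maris-Spruce-Fenby: 37+24+31+26+33+18+6 = 175
Fenby-Milton-Easton-Larch-Maris-Spruce-Pine-Fenby: 37+24+31+29+18+24+18 = 181
Fenby-Milton-Easton-Larch-Maris-Pine-Spruce-Fenby: 37+24+31+29+33+24+6 = 184
Fenby-Milton-Easton-Spruce-Larch-Pine-Maris-Fenby: 37+24+33+27+26+33+24 = 204
Fenby-Milton-Easton-Spruce-Larch-Maris-Pine-Fenby: 37+24+33+27+29+33+18 = 201
… (352 more)
Fenby-Spruce-Maris-Easton-Milton-Larch-Pine-Fenby: 6+18+22+24+16+26+18 = 130  ← best
The minimum is 130.
One optimal route: Fenby → Spruce → Maris → Easton → Milton → Larch → Pine → Fenby (or its reverse).

130 blocks — the shortest possible round trip.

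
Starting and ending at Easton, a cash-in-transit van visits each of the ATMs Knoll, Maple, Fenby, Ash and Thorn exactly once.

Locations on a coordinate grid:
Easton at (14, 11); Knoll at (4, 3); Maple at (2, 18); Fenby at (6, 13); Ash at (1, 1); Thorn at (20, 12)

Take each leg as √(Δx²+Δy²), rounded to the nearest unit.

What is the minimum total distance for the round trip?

Minimum total distance: 59.

Easton-Knoll-Maple-Fenby-Ash-Thorn-Easton: 13+15+6+13+22+6 = 75
Easton-Knoll-Maple-Fenby-Thorn-Ash-Easton: 13+15+6+14+22+16 = 86
Easton-Knoll-Maple-Ash-Fenby-Thorn-Easton: 13+15+17+13+14+6 = 78
Easton-Knoll-Maple-Ash-Thorn-Fenby-Easton: 13+15+17+22+14+8 = 89
Easton-Knoll-Maple-Thorn-Fenby-Ash-Easton: 13+15+19+14+13+16 = 90
Easton-Knoll-Maple-Thorn-Ash-Fenby-Easton: 13+15+19+22+13+8 = 90
Easton-Knoll-Fenby-Maple-Ash-Thorn-Easton: 13+10+6+17+22+6 = 74
Easton-Knoll-Fenby-Maple-Thorn-Ash-Easton: 13+10+6+19+22+16 = 86
Easton-Knoll-Fenby-Ash-Maple-Thorn-Easton: 13+10+13+17+19+6 = 78
Easton-Knoll-Fenby-Ash-Thorn-Maple-Easton: 13+10+13+22+19+14 = 91
Easton-Knoll-Fenby-Thorn-Maple-Ash-Easton: 13+10+14+19+17+16 = 89
Easton-Knoll-Fenby-Thorn-Ash-Maple-Easton: 13+10+14+22+17+14 = 90
Easton-Knoll-Ash-Maple-Fenby-Thorn-Easton: 13+4+17+6+14+6 = 60
Easton-Knoll-Ash-Maple-Thorn-Fenby-Easton: 13+4+17+19+14+8 = 75
… (46 more)
Easton-Fenby-Maple-Ash-Knoll-Thorn-Easton: 8+6+17+4+18+6 = 59  ← best
The minimum is 59.
One optimal route: Easton → Fenby → Maple → Ash → Knoll → Thorn → Easton (or its reverse).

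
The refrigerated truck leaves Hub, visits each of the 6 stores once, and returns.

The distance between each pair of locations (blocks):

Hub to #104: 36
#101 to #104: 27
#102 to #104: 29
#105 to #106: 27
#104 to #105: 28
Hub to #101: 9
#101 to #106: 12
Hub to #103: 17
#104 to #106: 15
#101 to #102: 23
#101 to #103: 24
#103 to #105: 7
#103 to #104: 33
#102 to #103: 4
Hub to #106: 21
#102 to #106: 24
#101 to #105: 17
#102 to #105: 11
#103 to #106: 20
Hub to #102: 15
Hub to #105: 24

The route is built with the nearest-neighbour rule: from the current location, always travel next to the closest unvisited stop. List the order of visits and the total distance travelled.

From Hub: distances to unvisited — #101=9, #102=15, #103=17, #106=21, #105=24, #104=36. Nearest is #101 (9).
From #101: distances to unvisited — #106=12, #105=17, #102=23, #103=24, #104=27. Nearest is #106 (12).
From #106: distances to unvisited — #104=15, #103=20, #102=24, #105=27. Nearest is #104 (15).
From #104: distances to unvisited — #105=28, #102=29, #103=33. Nearest is #105 (28).
From #105: distances to unvisited — #103=7, #102=11. Nearest is #103 (7).
From #103: distances to unvisited — #102=4. Nearest is #102 (4).
Return #102→Hub: 15.
Total = 9 + 12 + 15 + 28 + 7 + 4 + 15 = 90.

Nearest-neighbour total = 90 blocks; route Hub → #101 → #106 → #104 → #105 → #103 → #102 → Hub.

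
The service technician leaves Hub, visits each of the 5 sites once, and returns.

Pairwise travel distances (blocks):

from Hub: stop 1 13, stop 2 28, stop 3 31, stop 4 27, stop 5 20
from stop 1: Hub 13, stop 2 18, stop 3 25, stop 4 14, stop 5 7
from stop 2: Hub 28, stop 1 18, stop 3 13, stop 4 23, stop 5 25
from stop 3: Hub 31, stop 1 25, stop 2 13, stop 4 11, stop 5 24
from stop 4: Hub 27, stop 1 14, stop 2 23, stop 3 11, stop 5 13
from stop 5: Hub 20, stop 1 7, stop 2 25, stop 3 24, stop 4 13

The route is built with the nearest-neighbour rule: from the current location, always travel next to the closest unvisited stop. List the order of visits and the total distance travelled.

From Hub: distances to unvisited — stop 1=13, stop 5=20, stop 4=27, stop 2=28, stop 3=31. Nearest is stop 1 (13).
From stop 1: distances to unvisited — stop 5=7, stop 4=14, stop 2=18, stop 3=25. Nearest is stop 5 (7).
From stop 5: distances to unvisited — stop 4=13, stop 3=24, stop 2=25. Nearest is stop 4 (13).
From stop 4: distances to unvisited — stop 3=11, stop 2=23. Nearest is stop 3 (11).
From stop 3: distances to unvisited — stop 2=13. Nearest is stop 2 (13).
Return stop 2→Hub: 28.
Total = 13 + 7 + 13 + 11 + 13 + 28 = 85.

Total distance 85 blocks via the nearest-neighbour route Hub → stop 1 → stop 5 → stop 4 → stop 3 → stop 2 → Hub.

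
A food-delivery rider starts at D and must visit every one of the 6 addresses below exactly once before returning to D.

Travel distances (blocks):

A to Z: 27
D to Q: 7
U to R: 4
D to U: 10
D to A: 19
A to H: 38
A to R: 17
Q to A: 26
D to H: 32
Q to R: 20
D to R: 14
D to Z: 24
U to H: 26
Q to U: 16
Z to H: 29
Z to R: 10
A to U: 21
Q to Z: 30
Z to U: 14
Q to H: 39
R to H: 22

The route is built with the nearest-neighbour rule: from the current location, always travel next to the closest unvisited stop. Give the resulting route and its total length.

D → [Q:7 / U:10 / R:14 / A:19 / Z:24 / H:32] → Q (7)
Q → [U:16 / R:20 / A:26 / Z:30 / H:39] → U (16)
U → [R:4 / Z:14 / A:21 / H:26] → R (4)
R → [Z:10 / A:17 / H:22] → Z (10)
Z → [A:27 / H:29] → A (27)
A → [H:38] → H (38)
Return H→D: 32.
Total = 7 + 16 + 4 + 10 + 27 + 38 + 32 = 134.

Nearest-neighbour total = 134 blocks; route D → Q → U → R → Z → A → H → D.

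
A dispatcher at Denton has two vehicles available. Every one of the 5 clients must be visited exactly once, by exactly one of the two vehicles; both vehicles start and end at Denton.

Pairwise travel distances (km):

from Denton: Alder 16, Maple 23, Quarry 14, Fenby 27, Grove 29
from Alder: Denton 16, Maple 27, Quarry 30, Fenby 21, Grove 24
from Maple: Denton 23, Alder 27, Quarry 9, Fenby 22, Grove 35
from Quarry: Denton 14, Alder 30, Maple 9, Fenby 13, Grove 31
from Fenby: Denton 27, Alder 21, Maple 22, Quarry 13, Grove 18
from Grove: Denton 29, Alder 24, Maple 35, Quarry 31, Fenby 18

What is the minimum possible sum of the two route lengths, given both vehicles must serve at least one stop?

124 km — the smallest possible combined total.

Try each way of splitting the stops between the two vehicles (each non-empty) and, for each split, find the best tour for each vehicle:
  {Alder} + {Maple, Quarry, Fenby, Grove}: 32 + 92 = 124
  {Maple} + {Alder, Quarry, Fenby, Grove}: 46 + 85 = 131
  {Alder, Maple} + {Quarry, Fenby, Grove}: 66 + 74 = 140
  {Quarry} + {Alder, Maple, Fenby, Grove}: 28 + 103 = 131
  {Alder, Quarry} + {Maple, Fenby, Grove}: 60 + 92 = 152
  {Maple, Quarry} + {Alder, Fenby, Grove}: 46 + 84 = 130
  … (15 splits in total)
Best: vehicle 1 Denton → Alder → Denton = 32; vehicle 2 Denton → Maple → Quarry → Fenby → Grove → Denton = 92; combined 124.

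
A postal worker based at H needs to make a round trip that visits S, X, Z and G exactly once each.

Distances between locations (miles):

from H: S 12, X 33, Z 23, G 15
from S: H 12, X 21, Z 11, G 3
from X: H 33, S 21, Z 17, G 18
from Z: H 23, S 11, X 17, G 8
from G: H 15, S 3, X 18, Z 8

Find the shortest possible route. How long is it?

There are 12 distinct closed tours to check (reversals are equivalent).
H-S-X-Z-G-H: 12+21+17+8+15 = 73
H-S-X-G-Z-H: 12+21+18+8+23 = 82
H-S-Z-X-G-H: 12+11+17+18+15 = 73
H-S-Z-G-X-H: 12+11+8+18+33 = 82
H-S-G-X-Z-H: 12+3+18+17+23 = 73
H-S-G-Z-X-H: 12+3+8+17+33 = 73
H-X-S-Z-G-H: 33+21+11+8+15 = 88
H-X-S-G-Z-H: 33+21+3+8+23 = 88
H-X-Z-S-G-H: 33+17+11+3+15 = 79
H-X-G-S-Z-H: 33+18+3+11+23 = 88
H-Z-S-X-G-H: 23+11+21+18+15 = 88
H-Z-X-S-G-H: 23+17+21+3+15 = 79
The minimum is 73.
One optimal route: H → S → X → Z → G → H (or its reverse).

Shortest round trip = 73 miles.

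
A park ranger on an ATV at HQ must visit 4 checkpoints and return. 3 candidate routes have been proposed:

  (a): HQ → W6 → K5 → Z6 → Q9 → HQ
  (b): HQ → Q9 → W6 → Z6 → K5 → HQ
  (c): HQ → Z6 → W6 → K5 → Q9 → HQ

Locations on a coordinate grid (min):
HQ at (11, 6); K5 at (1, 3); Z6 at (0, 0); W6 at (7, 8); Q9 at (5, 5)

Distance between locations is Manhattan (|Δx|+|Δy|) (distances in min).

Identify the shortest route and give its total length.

Shortest is (a), total 38 min.

(a): 6 + 11 + 4 + 10 + 7 = 38
(b): 7 + 5 + 15 + 4 + 13 = 44
(c): 17 + 15 + 11 + 6 + 7 = 56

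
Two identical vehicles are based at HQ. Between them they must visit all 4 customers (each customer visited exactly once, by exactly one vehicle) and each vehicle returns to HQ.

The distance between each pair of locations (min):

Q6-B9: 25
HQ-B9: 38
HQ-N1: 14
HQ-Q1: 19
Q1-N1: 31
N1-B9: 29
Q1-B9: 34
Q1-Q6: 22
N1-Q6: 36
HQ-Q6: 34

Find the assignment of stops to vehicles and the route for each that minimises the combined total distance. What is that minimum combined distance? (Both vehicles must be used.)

Try each way of splitting the stops between the two vehicles (each non-empty) and, for each split, find the best tour for each vehicle:
  {Q1} + {N1, Q6, B9}: 38 + 102 = 140
  {N1} + {Q1, Q6, B9}: 28 + 104 = 132
  {Q1, N1} + {Q6, B9}: 64 + 97 = 161
  {Q6} + {Q1, N1, B9}: 68 + 96 = 164
  {Q1, Q6} + {N1, B9}: 75 + 81 = 156
  {N1, Q6} + {Q1, B9}: 84 + 91 = 175
  … (7 splits in total)
Best: vehicle 1 HQ → N1 → HQ = 28; vehicle 2 HQ → Q1 → Q6 → B9 → HQ = 104; combined 132.

Minimum combined distance: 132 min.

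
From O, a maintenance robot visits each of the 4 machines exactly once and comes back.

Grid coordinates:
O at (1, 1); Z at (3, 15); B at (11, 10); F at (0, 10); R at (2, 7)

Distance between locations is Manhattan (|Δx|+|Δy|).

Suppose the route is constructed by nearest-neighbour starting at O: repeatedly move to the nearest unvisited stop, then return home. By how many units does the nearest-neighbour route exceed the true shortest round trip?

2 longer than the optimal tour.

From O: R=7, F=10, Z=16, B=19 → choose R (7).
From R: F=5, Z=9, B=12 → choose F (5).
From F: Z=8, B=11 → choose Z (8).
From Z: B=13 → choose B (13).
NN route O → R → F → Z → B → O costs 52.
Optimal: O → F → Z → B → R → O costs 50 (by enumerating all 12 distinct tours).
Excess = 52 − 50 = 2.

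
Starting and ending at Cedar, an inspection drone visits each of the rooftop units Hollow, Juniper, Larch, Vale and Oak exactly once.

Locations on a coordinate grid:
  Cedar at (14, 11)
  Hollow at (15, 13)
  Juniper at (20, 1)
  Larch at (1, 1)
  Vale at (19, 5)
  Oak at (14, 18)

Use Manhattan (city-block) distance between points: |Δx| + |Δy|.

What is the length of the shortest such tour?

72 — the shortest possible round trip.

Cedar - Hollow - Juniper - Larch - Vale - Oak - Cedar: 3+17+19+22+18+7 = 86
Cedar - Hollow - Juniper - Larch - Oak - Vale - Cedar: 3+17+19+30+18+11 = 98
Cedar - Hollow - Juniper - Vale - Larch - Oak - Cedar: 3+17+5+22+30+7 = 84
Cedar - Hollow - Juniper - Vale - Oak - Larch - Cedar: 3+17+5+18+30+23 = 96
Cedar - Hollow - Juniper - Oak - Larch - Vale - Cedar: 3+17+23+30+22+11 = 106
Cedar - Hollow - Juniper - Oak - Vale - Larch - Cedar: 3+17+23+18+22+23 = 106
Cedar - Hollow - Larch - Juniper - Vale - Oak - Cedar: 3+26+19+5+18+7 = 78
Cedar - Hollow - Larch - Juniper - Oak - Vale - Cedar: 3+26+19+23+18+11 = 100
Cedar - Hollow - Larch - Vale - Juniper - Oak - Cedar: 3+26+22+5+23+7 = 86
Cedar - Hollow - Larch - Vale - Oak - Juniper - Cedar: 3+26+22+18+23+16 = 108
Cedar - Hollow - Larch - Oak - Juniper - Vale - Cedar: 3+26+30+23+5+11 = 98
Cedar - Hollow - Larch - Oak - Vale - Juniper - Cedar: 3+26+30+18+5+16 = 98
Cedar - Hollow - Vale - Juniper - Larch - Oak - Cedar: 3+12+5+19+30+7 = 76
Cedar - Hollow - Vale - Juniper - Oak - Larch - Cedar: 3+12+5+23+30+23 = 96
… (46 more)
Cedar - Larch - Juniper - Vale - Hollow - Oak - Cedar: 23+19+5+12+6+7 = 72  ← best
The minimum is 72.
One optimal route: Cedar → Larch → Juniper → Vale → Hollow → Oak → Cedar (or its reverse).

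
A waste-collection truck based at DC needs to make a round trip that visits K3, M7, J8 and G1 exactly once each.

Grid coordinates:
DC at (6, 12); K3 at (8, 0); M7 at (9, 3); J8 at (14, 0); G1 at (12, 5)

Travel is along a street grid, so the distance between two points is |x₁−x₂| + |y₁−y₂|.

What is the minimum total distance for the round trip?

DC→K3→M7→J8→G1→DC: 14+4+8+7+13 = 46
DC→K3→M7→G1→J8→DC: 14+4+5+7+20 = 50
DC→K3→J8→M7→G1→DC: 14+6+8+5+13 = 46
DC→K3→J8→G1→M7→DC: 14+6+7+5+12 = 44
DC→K3→G1→M7→J8→DC: 14+9+5+8+20 = 56
DC→K3→G1→J8→M7→DC: 14+9+7+8+12 = 50
DC→M7→K3→J8→G1→DC: 12+4+6+7+13 = 42
DC→M7→K3→G1→J8→DC: 12+4+9+7+20 = 52
DC→M7→J8→K3→G1→DC: 12+8+6+9+13 = 48
DC→M7→G1→K3→J8→DC: 12+5+9+6+20 = 52
DC→J8→K3→M7→G1→DC: 20+6+4+5+13 = 48
DC→J8→M7→K3→G1→DC: 20+8+4+9+13 = 54
The minimum is 42.
One optimal route: DC → M7 → K3 → J8 → G1 → DC (or its reverse).

42 — the shortest possible round trip.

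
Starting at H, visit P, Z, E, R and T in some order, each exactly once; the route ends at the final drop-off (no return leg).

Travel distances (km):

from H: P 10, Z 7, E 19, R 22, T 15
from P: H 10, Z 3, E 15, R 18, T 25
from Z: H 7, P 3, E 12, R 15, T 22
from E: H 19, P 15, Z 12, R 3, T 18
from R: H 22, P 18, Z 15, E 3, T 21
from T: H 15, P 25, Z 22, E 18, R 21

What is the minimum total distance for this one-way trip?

49 km — the minimum one-way total.

There are 5! = 120 possible orderings.
H - P - Z - E - R - T: 10+3+12+3+21 = 49
H - P - Z - E - T - R: 10+3+12+18+21 = 64
H - P - Z - R - E - T: 10+3+15+3+18 = 49
H - P - Z - R - T - E: 10+3+15+21+18 = 67
H - P - Z - T - E - R: 10+3+22+18+3 = 56
H - P - Z - T - R - E: 10+3+22+21+3 = 59
H - P - E - Z - R - T: 10+15+12+15+21 = 73
H - P - E - Z - T - R: 10+15+12+22+21 = 80
H - P - E - R - Z - T: 10+15+3+15+22 = 65
H - P - E - R - T - Z: 10+15+3+21+22 = 71
H - P - E - T - Z - R: 10+15+18+22+15 = 80
H - P - E - T - R - Z: 10+15+18+21+15 = 79
H - P - R - Z - E - T: 10+18+15+12+18 = 73
H - P - R - Z - T - E: 10+18+15+22+18 = 83
… (106 more)
The minimum is 49.
One shortest path: H → P → Z → E → R → T.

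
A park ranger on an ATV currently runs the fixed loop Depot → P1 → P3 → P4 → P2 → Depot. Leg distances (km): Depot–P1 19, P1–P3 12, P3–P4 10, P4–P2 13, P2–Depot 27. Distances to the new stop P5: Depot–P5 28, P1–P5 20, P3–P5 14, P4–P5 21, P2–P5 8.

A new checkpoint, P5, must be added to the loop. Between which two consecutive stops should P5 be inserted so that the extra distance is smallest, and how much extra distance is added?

Adding 9 km by placing P5 on the P2–Depot leg.

Insertion cost between consecutive stops i–j is d(i,P5) + d(P5,j) − d(i,j):
  between Depot and P1: 28 + 20 − 19 = 29
  between P1 and P3: 20 + 14 − 12 = 22
  between P3 and P4: 14 + 21 − 10 = 25
  between P4 and P2: 21 + 8 − 13 = 16
  between P2 and Depot: 8 + 28 − 27 = 9
Cheapest insertion is between P2 and Depot, adding 9.
New total = 81 + 9 = 90.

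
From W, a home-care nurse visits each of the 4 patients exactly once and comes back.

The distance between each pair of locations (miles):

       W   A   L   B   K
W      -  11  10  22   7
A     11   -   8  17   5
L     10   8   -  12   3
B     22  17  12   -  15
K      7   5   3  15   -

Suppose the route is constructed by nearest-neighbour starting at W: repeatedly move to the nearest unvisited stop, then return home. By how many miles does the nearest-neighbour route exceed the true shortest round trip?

The nearest-neighbour route is 7 miles longer than optimal.

From W: K=7, L=10, A=11, B=22 → choose K (7).
From K: L=3, A=5, B=15 → choose L (3).
From L: A=8, B=12 → choose A (8).
From A: B=17 → choose B (17).
NN route W → K → L → A → B → W costs 57.
Optimal: W → A → B → L → K → W costs 50 (by enumerating all 12 distinct tours).
Excess = 57 − 50 = 7.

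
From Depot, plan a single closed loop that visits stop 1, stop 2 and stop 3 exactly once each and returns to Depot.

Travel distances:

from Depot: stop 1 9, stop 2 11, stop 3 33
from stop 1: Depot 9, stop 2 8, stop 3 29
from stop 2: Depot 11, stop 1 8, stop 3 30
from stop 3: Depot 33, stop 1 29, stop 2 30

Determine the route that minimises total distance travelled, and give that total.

79 — the shortest possible round trip.

There are 3 distinct closed tours to check (reversals are equivalent).
Depot→stop 1→stop 2→stop 3→Depot: 9+8+30+33 = 80
Depot→stop 1→stop 3→stop 2→Depot: 9+29+30+11 = 79
Depot→stop 2→stop 1→stop 3→Depot: 11+8+29+33 = 81
The minimum is 79.
One optimal route: Depot → stop 1 → stop 3 → stop 2 → Depot (or its reverse).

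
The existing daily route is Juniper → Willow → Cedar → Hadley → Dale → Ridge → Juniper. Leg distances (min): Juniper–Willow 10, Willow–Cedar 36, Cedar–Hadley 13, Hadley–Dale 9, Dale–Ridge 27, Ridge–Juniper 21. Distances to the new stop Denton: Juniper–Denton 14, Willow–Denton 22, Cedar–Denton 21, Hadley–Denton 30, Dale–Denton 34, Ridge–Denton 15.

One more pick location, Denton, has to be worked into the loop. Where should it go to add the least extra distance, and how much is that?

Insertion cost between consecutive stops i–j is d(i,Denton) + d(Denton,j) − d(i,j):
  between Juniper and Willow: 14 + 22 − 10 = 26
  between Willow and Cedar: 22 + 21 − 36 = 7
  between Cedar and Hadley: 21 + 30 − 13 = 38
  between Hadley and Dale: 30 + 34 − 9 = 55
  between Dale and Ridge: 34 + 15 − 27 = 22
  between Ridge and Juniper: 15 + 14 − 21 = 8
Cheapest insertion is between Willow and Cedar, adding 7.
New total = 116 + 7 = 123.

Adding 7 min by placing Denton on the Willow–Cedar leg.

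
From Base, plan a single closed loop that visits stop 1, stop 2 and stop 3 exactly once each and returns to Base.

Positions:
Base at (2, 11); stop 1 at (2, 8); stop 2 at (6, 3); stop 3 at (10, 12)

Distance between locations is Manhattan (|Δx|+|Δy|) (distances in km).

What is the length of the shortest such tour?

There are 3 distinct closed tours to check (reversals are equivalent).
Base→stop 1→stop 2→stop 3→Base: 3+9+13+9 = 34
Base→stop 1→stop 3→stop 2→Base: 3+12+13+12 = 40
Base→stop 2→stop 1→stop 3→Base: 12+9+12+9 = 42
The minimum is 34.
One optimal route: Base → stop 1 → stop 2 → stop 3 → Base (or its reverse).

34 km — the shortest possible round trip.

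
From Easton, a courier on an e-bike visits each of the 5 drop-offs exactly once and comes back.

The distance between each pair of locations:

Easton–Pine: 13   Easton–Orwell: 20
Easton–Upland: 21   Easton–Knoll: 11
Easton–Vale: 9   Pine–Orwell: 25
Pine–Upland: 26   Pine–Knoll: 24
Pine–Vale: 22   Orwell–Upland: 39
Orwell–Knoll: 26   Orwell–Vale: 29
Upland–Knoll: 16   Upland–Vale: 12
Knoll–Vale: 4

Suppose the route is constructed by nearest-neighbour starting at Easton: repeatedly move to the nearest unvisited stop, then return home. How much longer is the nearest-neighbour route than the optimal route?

From Easton: Vale=9, Knoll=11, Pine=13, Orwell=20, Upland=21 → choose Vale (9).
From Vale: Knoll=4, Upland=12, Pine=22, Orwell=29 → choose Knoll (4).
From Knoll: Upland=16, Pine=24, Orwell=26 → choose Upland (16).
From Upland: Pine=26, Orwell=39 → choose Pine (26).
From Pine: Orwell=25 → choose Orwell (25).
NN route Easton → Vale → Knoll → Upland → Pine → Orwell → Easton costs 100.
Optimal: Easton → Orwell → Pine → Upland → Vale → Knoll → Easton costs 98 (by enumerating all 60 distinct tours).
Excess = 100 − 98 = 2.

The nearest-neighbour route is 2 longer than optimal.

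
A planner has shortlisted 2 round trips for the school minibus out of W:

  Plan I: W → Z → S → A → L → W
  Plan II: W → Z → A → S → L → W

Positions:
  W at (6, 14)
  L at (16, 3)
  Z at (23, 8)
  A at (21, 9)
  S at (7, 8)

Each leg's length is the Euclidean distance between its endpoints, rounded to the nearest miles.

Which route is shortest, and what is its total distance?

Plan I: 18 + 16 + 14 + 8 + 15 = 71
Plan II: 18 + 2 + 14 + 10 + 15 = 59

Shortest is Plan II, total 59 miles.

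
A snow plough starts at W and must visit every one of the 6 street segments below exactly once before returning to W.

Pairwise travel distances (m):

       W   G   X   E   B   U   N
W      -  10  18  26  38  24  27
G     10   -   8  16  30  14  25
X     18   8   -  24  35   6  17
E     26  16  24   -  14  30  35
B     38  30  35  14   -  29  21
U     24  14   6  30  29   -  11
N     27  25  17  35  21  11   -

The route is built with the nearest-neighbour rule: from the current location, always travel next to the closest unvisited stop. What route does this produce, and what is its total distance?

W → [G:10 / X:18 / U:24 / E:26 / N:27 / B:38] → G (10)
G → [X:8 / U:14 / E:16 / N:25 / B:30] → X (8)
X → [U:6 / N:17 / E:24 / B:35] → U (6)
U → [N:11 / B:29 / E:30] → N (11)
N → [B:21 / E:35] → B (21)
B → [E:14] → E (14)
Return E→W: 26.
Total = 10 + 8 + 6 + 11 + 21 + 14 + 26 = 96.

96 m along W → G → X → U → N → B → E → W.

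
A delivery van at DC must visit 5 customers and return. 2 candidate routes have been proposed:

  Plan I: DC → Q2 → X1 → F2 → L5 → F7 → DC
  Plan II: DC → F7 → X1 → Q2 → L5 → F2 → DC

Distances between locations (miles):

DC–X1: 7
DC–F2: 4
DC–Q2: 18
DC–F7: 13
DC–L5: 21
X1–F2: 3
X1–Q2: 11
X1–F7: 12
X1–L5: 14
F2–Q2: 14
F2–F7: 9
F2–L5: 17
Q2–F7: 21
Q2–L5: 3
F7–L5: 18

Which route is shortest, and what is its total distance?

Plan I: 18 + 11 + 3 + 17 + 18 + 13 = 80
Plan II: 13 + 12 + 11 + 3 + 17 + 4 = 60

60 miles — Plan II is the shortest.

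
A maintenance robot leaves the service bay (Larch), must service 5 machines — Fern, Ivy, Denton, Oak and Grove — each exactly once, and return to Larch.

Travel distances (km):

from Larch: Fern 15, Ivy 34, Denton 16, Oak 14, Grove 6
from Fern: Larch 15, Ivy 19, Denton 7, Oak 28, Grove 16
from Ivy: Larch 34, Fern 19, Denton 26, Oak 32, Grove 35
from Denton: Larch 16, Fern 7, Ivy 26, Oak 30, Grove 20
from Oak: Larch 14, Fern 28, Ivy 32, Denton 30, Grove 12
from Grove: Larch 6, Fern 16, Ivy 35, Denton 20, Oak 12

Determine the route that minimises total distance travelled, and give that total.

Minimum total distance: 92 km.

Larch→Fern→Ivy→Denton→Oak→Grove→Larch: 15+19+26+30+12+6 = 108
Larch→Fern→Ivy→Denton→Grove→Oak→Larch: 15+19+26+20+12+14 = 106
Larch→Fern→Ivy→Oak→Denton→Grove→Larch: 15+19+32+30+20+6 = 122
Larch→Fern→Ivy→Oak→Grove→Denton→Larch: 15+19+32+12+20+16 = 114
Larch→Fern→Ivy→Grove→Denton→Oak→Larch: 15+19+35+20+30+14 = 133
Larch→Fern→Ivy→Grove→Oak→Denton→Larch: 15+19+35+12+30+16 = 127
Larch→Fern→Denton→Ivy→Oak→Grove→Larch: 15+7+26+32+12+6 = 98
Larch→Fern→Denton→Ivy→Grove→Oak→Larch: 15+7+26+35+12+14 = 109
Larch→Fern→Denton→Oak→Ivy→Grove→Larch: 15+7+30+32+35+6 = 125
Larch→Fern→Denton→Oak→Grove→Ivy→Larch: 15+7+30+12+35+34 = 133
Larch→Fern→Denton→Grove→Ivy→Oak→Larch: 15+7+20+35+32+14 = 123
Larch→Fern→Denton→Grove→Oak→Ivy→Larch: 15+7+20+12+32+34 = 120
Larch→Fern→Oak→Ivy→Denton→Grove→Larch: 15+28+32+26+20+6 = 127
Larch→Fern→Oak→Ivy→Grove→Denton→Larch: 15+28+32+35+20+16 = 146
… (46 more)
Larch→Denton→Fern→Ivy→Oak→Grove→Larch: 16+7+19+32+12+6 = 92  ← best
The minimum is 92.
One optimal route: Larch → Denton → Fern → Ivy → Oak → Grove → Larch (or its reverse).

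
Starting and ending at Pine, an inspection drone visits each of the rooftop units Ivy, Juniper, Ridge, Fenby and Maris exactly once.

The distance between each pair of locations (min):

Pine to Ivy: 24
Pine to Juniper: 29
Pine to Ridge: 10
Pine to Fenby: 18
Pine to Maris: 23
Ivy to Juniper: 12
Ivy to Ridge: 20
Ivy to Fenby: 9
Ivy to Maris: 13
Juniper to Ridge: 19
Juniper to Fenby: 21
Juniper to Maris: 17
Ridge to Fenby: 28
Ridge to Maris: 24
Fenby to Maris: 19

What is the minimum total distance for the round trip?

Minimum total distance: 86 min.

With 5 stops there are 5!/2 = 60 distinct round trips (a route and its reverse cost the same).
Pine - Ivy - Juniper - Ridge - Fenby - Maris - Pine: 24+12+19+28+19+23 = 125
Pine - Ivy - Juniper - Ridge - Maris - Fenby - Pine: 24+12+19+24+19+18 = 116
Pine - Ivy - Juniper - Fenby - Ridge - Maris - Pine: 24+12+21+28+24+23 = 132
Pine - Ivy - Juniper - Fenby - Maris - Ridge - Pine: 24+12+21+19+24+10 = 110
Pine - Ivy - Juniper - Maris - Ridge - Fenby - Pine: 24+12+17+24+28+18 = 123
Pine - Ivy - Juniper - Maris - Fenby - Ridge - Pine: 24+12+17+19+28+10 = 110
Pine - Ivy - Ridge - Juniper - Fenby - Maris - Pine: 24+20+19+21+19+23 = 126
Pine - Ivy - Ridge - Juniper - Maris - Fenby - Pine: 24+20+19+17+19+18 = 117
Pine - Ivy - Ridge - Fenby - Juniper - Maris - Pine: 24+20+28+21+17+23 = 133
Pine - Ivy - Ridge - Fenby - Maris - Juniper - Pine: 24+20+28+19+17+29 = 137
Pine - Ivy - Ridge - Maris - Juniper - Fenby - Pine: 24+20+24+17+21+18 = 124
Pine - Ivy - Ridge - Maris - Fenby - Juniper - Pine: 24+20+24+19+21+29 = 137
Pine - Ivy - Fenby - Juniper - Ridge - Maris - Pine: 24+9+21+19+24+23 = 120
Pine - Ivy - Fenby - Juniper - Maris - Ridge - Pine: 24+9+21+17+24+10 = 105
… (46 more)
Pine - Ridge - Juniper - Maris - Ivy - Fenby - Pine: 10+19+17+13+9+18 = 86  ← best
The minimum is 86.
One optimal route: Pine → Ridge → Juniper → Maris → Ivy → Fenby → Pine (or its reverse).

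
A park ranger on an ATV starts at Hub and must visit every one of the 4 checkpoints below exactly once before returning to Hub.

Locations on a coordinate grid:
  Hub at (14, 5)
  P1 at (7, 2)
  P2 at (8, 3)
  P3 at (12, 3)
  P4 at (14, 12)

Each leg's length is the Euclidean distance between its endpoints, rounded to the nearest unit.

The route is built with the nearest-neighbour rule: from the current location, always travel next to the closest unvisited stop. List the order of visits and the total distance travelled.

From Hub: distances to unvisited — P3=3, P2=6, P4=7, P1=8. Nearest is P3 (3).
From P3: distances to unvisited — P2=4, P1=5, P4=9. Nearest is P2 (4).
From P2: distances to unvisited — P1=1, P4=11. Nearest is P1 (1).
From P1: distances to unvisited — P4=12. Nearest is P4 (12).
Return P4→Hub: 7.
Total = 3 + 4 + 1 + 12 + 7 = 27.

27 along Hub → P3 → P2 → P1 → P4 → Hub.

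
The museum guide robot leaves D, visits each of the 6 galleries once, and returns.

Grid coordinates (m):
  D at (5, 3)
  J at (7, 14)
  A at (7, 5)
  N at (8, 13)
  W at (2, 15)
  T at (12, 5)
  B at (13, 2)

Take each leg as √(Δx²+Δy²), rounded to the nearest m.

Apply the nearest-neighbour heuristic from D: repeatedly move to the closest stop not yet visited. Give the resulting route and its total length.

Total distance 41 m via the nearest-neighbour route D → A → T → B → N → J → W → D.

From D: distances to unvisited — A=3, T=7, B=8, N=10, J=11, W=12. Nearest is A (3).
From A: distances to unvisited — T=5, B=7, N=8, J=9, W=11. Nearest is T (5).
From T: distances to unvisited — B=3, N=9, J=10, W=14. Nearest is B (3).
From B: distances to unvisited — N=12, J=13, W=17. Nearest is N (12).
From N: distances to unvisited — J=1, W=6. Nearest is J (1).
From J: distances to unvisited — W=5. Nearest is W (5).
Return W→D: 12.
Total = 3 + 5 + 3 + 12 + 1 + 5 + 12 = 41.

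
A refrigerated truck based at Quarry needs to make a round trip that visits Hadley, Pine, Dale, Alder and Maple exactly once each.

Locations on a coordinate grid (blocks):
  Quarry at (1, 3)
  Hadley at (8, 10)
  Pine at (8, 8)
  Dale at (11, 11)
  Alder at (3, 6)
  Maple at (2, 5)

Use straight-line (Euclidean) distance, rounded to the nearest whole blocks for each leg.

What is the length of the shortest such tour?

25 blocks — the shortest possible round trip.

Quarry→Hadley→Pine→Dale→Alder→Maple→Quarry: 10+2+4+9+1+2 = 28
Quarry→Hadley→Pine→Dale→Maple→Alder→Quarry: 10+2+4+11+1+4 = 32
Quarry→Hadley→Pine→Alder→Dale→Maple→Quarry: 10+2+5+9+11+2 = 39
Quarry→Hadley→Pine→Alder→Maple→Dale→Quarry: 10+2+5+1+11+13 = 42
Quarry→Hadley→Pine→Maple→Dale→Alder→Quarry: 10+2+7+11+9+4 = 43
Quarry→Hadley→Pine→Maple→Alder→Dale→Quarry: 10+2+7+1+9+13 = 42
Quarry→Hadley→Dale→Pine→Alder→Maple→Quarry: 10+3+4+5+1+2 = 25
Quarry→Hadley→Dale→Pine→Maple→Alder→Quarry: 10+3+4+7+1+4 = 29
Quarry→Hadley→Dale→Alder→Pine→Maple→Quarry: 10+3+9+5+7+2 = 36
Quarry→Hadley→Dale→Alder→Maple→Pine→Quarry: 10+3+9+1+7+9 = 39
Quarry→Hadley→Dale→Maple→Pine→Alder→Quarry: 10+3+11+7+5+4 = 40
Quarry→Hadley→Dale→Maple→Alder→Pine→Quarry: 10+3+11+1+5+9 = 39
Quarry→Hadley→Alder→Pine→Dale→Maple→Quarry: 10+6+5+4+11+2 = 38
Quarry→Hadley→Alder→Pine→Maple→Dale→Quarry: 10+6+5+7+11+13 = 52
… (46 more)
The minimum is 25.
One optimal route: Quarry → Hadley → Dale → Pine → Alder → Maple → Quarry (or its reverse).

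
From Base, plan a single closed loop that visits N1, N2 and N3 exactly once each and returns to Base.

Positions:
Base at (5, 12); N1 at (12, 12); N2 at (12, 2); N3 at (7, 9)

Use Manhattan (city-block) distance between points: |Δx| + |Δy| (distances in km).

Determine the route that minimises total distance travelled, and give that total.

Minimum total distance: 34 km.

There are 3 distinct closed tours to check (reversals are equivalent).
Base-N1-N2-N3-Base: 7+10+12+5 = 34
Base-N1-N3-N2-Base: 7+8+12+17 = 44
Base-N2-N1-N3-Base: 17+10+8+5 = 40
The minimum is 34.
One optimal route: Base → N1 → N2 → N3 → Base (or its reverse).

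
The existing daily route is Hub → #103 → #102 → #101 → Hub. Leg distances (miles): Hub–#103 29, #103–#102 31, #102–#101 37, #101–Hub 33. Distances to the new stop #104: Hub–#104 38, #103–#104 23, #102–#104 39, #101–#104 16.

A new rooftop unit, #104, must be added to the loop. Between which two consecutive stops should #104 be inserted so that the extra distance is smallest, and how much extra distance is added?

Minimum extra distance: 18 miles, inserting #104 between #102 and #101.

Insertion cost between consecutive stops i–j is d(i,#104) + d(#104,j) − d(i,j):
  between Hub and #103: 38 + 23 − 29 = 32
  between #103 and #102: 23 + 39 − 31 = 31
  between #102 and #101: 39 + 16 − 37 = 18
  between #101 and Hub: 16 + 38 − 33 = 21
Cheapest insertion is between #102 and #101, adding 18.
New total = 130 + 18 = 148.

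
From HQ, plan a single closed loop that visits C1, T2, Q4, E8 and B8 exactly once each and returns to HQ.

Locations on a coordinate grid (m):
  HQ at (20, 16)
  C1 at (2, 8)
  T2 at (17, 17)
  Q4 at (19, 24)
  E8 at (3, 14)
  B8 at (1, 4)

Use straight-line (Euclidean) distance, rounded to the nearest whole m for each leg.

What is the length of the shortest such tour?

With 5 stops there are 5!/2 = 60 distinct round trips (a route and its reverse cost the same).
HQ→C1→T2→Q4→E8→B8→HQ: 20+17+7+19+10+22 = 95
HQ→C1→T2→Q4→B8→E8→HQ: 20+17+7+27+10+17 = 98
HQ→C1→T2→E8→Q4→B8→HQ: 20+17+14+19+27+22 = 119
HQ→C1→T2→E8→B8→Q4→HQ: 20+17+14+10+27+8 = 96
HQ→C1→T2→B8→Q4→E8→HQ: 20+17+21+27+19+17 = 121
HQ→C1→T2→B8→E8→Q4→HQ: 20+17+21+10+19+8 = 95
HQ→C1→Q4→T2→E8→B8→HQ: 20+23+7+14+10+22 = 96
HQ→C1→Q4→T2→B8→E8→HQ: 20+23+7+21+10+17 = 98
HQ→C1→Q4→E8→T2→B8→HQ: 20+23+19+14+21+22 = 119
HQ→C1→Q4→E8→B8→T2→HQ: 20+23+19+10+21+3 = 96
HQ→C1→Q4→B8→T2→E8→HQ: 20+23+27+21+14+17 = 122
HQ→C1→Q4→B8→E8→T2→HQ: 20+23+27+10+14+3 = 97
HQ→C1→E8→T2→Q4→B8→HQ: 20+6+14+7+27+22 = 96
HQ→C1→E8→T2→B8→Q4→HQ: 20+6+14+21+27+8 = 96
… (46 more)
HQ→T2→C1→B8→E8→Q4→HQ: 3+17+4+10+19+8 = 61  ← best
The minimum is 61.
One optimal route: HQ → T2 → C1 → B8 → E8 → Q4 → HQ (or its reverse).

61 m — the shortest possible round trip.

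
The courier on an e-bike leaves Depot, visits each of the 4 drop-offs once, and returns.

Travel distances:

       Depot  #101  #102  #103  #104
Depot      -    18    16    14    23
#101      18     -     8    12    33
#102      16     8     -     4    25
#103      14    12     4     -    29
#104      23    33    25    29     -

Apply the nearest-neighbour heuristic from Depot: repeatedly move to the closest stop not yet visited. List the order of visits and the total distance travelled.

Depot → [#103:14 / #102:16 / #101:18 / #104:23] → #103 (14)
#103 → [#102:4 / #101:12 / #104:29] → #102 (4)
#102 → [#101:8 / #104:25] → #101 (8)
#101 → [#104:33] → #104 (33)
Return #104→Depot: 23.
Total = 14 + 4 + 8 + 33 + 23 = 82.

Total distance 82 via the nearest-neighbour route Depot → #103 → #102 → #101 → #104 → Depot.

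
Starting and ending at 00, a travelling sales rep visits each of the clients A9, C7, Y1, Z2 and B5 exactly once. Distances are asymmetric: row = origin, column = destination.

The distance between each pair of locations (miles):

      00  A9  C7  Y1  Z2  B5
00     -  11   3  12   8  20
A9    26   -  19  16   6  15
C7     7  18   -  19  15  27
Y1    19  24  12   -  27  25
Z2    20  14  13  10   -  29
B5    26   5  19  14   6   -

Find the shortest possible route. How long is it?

60 miles — the shortest possible round trip.

00-A9-C7-Y1-Z2-B5-00: 11+19+19+27+29+26 = 131
00-A9-C7-Y1-B5-Z2-00: 11+19+19+25+6+20 = 100
00-A9-C7-Z2-Y1-B5-00: 11+19+15+10+25+26 = 106
00-A9-C7-Z2-B5-Y1-00: 11+19+15+29+14+19 = 107
00-A9-C7-B5-Y1-Z2-00: 11+19+27+14+27+20 = 118
00-A9-C7-B5-Z2-Y1-00: 11+19+27+6+10+19 = 92
00-A9-Y1-C7-Z2-B5-00: 11+16+12+15+29+26 = 109
00-A9-Y1-C7-B5-Z2-00: 11+16+12+27+6+20 = 92
00-A9-Y1-Z2-C7-B5-00: 11+16+27+13+27+26 = 120
00-A9-Y1-Z2-B5-C7-00: 11+16+27+29+19+7 = 109
00-A9-Y1-B5-C7-Z2-00: 11+16+25+19+15+20 = 106
00-A9-Y1-B5-Z2-C7-00: 11+16+25+6+13+7 = 78
00-A9-Z2-C7-Y1-B5-00: 11+6+13+19+25+26 = 100
00-A9-Z2-C7-B5-Y1-00: 11+6+13+27+14+19 = 90
… (106 more)
00-B5-A9-Z2-Y1-C7-00: 20+5+6+10+12+7 = 60  ← best
The minimum is 60.
One optimal route: 00 → B5 → A9 → Z2 → Y1 → C7 → 00.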